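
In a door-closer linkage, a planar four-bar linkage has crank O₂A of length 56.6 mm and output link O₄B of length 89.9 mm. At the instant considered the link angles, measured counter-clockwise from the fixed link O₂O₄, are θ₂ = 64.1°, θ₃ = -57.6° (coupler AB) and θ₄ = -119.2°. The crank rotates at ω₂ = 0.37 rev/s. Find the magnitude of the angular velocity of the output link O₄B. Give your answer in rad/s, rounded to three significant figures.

ω₂ = 2.325 rad/s (from 0.37 rev/s).
Differentiating the loop-closure r₂e^{iθ₂}+r₃e^{iθ₃}=r₁+r₄e^{iθ₄} gives r₂ω₂e^{iθ₂}+r₃ω₃e^{iθ₃}=r₄ω₄e^{iθ₄}.
Eliminating the other unknown: ω₄ = r₂ω₂ sin(θ₂−θ₃) / [r₄ sin(θ₄−θ₃)].
Numerator sine = +0.85081; denominator sine = -0.87965.
Result = 0.0566·2.325·(+0.85081) / (0.0899·(-0.87965)) = -1.4157 rad/s; magnitude 1.4157 rad/s.

1.42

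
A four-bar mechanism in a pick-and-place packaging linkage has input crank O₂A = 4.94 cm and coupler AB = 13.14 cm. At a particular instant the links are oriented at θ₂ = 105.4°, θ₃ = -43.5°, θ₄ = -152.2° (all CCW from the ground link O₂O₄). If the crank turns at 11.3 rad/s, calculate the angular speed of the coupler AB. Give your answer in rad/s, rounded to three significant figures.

ω₂ = 11.3 rad/s
Differentiating the loop-closure r₂e^{iθ₂}+r₃e^{iθ₃}=r₁+r₄e^{iθ₄} gives r₂ω₂e^{iθ₂}+r₃ω₃e^{iθ₃}=r₄ω₄e^{iθ₄}.
Eliminating the other unknown: ω₃ = r₂ω₂ sin(θ₄−θ₂) / [r₃ sin(θ₃−θ₄)].
Numerator sine = +0.97667; denominator sine = +0.94721.
Result = 0.0494·11.3·(+0.97667) / (0.1314·(+0.94721)) = +4.3804 rad/s; magnitude 4.3804 rad/s.

4.38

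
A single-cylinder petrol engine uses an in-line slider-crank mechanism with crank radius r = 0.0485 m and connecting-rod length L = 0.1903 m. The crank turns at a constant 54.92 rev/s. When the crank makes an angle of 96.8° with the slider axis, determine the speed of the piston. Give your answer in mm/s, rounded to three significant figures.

16100

ω = 2π·54.9 = 345.1 rad/s
For an in-line slider-crank, x = r cosθ + √(L² − r² sin²θ), so v = −rω sinθ·[1 + r cosθ/√(L² − r² sin²θ)].
With r = 0.0485 m, L = 0.1903 m, θ = 96.8°: √(L² − r² sin²θ) = 0.18411 m.
v = −0.0485·345.1·0.99297·[1 + 0.0485·-0.11840/0.18411] = -16.1 m/s.
|v| = 16.1 m/s = 16100 mm/s.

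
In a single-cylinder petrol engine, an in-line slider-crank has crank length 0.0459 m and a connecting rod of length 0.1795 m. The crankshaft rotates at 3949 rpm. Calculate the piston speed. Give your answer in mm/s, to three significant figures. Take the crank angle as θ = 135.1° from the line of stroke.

10900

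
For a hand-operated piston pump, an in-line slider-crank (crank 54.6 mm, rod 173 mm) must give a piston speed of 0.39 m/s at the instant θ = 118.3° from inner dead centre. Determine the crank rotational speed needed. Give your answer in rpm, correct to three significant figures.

91.8

For an in-line slider-crank, |v_piston| = rω|sinθ|·[1 + r cosθ/√(L² − r² sin²θ)].
With r = 0.0546 m, L = 0.173 m, θ = 118.3°: the bracketed kinematic factor |dx/dθ| = 0.040586 m.
ω = v/|dx/dθ| = 0.39/0.040586 = 9.6092 rad/s.
N = 60ω/(2π) = 91.761 rpm.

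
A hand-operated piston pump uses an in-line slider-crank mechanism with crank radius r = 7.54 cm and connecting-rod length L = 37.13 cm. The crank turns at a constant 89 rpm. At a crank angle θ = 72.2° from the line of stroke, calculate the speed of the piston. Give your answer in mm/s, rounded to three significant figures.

ω = 2π·89/60 = 9.32 rad/s
For an in-line slider-crank, x = r cosθ + √(L² − r² sin²θ), so v = −rω sinθ·[1 + r cosθ/√(L² − r² sin²θ)].
With r = 0.0754 m, L = 0.3713 m, θ = 72.2°: √(L² − r² sin²θ) = 0.36429 m.
v = −0.0754·9.32·0.95213·[1 + 0.0754·0.30570/0.36429] = -0.71143 m/s.
|v| = 0.71143 m/s = 711.43 mm/s.

711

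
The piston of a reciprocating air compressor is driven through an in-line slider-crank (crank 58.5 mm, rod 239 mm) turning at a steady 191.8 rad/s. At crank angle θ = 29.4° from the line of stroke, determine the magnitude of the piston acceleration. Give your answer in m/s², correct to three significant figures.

ω = 191.8 rad/s
x(θ) = r cosθ + √(L² − r² sin²θ); with ω constant, a = ω²·d²x/dθ².
d²x/dθ² = −r cosθ − r²(cos2θ)/√u − r⁴ sin²2θ/(4u^{3/2}),  u = L² − r² sin²θ = 0.0562963 m².
Substituting r = 0.0585 m, L = 0.239 m, θ = 29.4°: d²x/dθ² = -0.058598 m.
a = ω²·d²x/dθ² = (191.8)²·(-0.058598) = -2155.7 m/s²;  |a| = 2155.7 m/s².

2160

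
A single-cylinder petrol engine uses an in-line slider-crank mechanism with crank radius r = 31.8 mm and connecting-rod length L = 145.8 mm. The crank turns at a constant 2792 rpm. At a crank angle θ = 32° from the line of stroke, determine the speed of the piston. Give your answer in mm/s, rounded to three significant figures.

ω = 2π·2792/60 = 292.4 rad/s
For an in-line slider-crank, x = r cosθ + √(L² − r² sin²θ), so v = −rω sinθ·[1 + r cosθ/√(L² − r² sin²θ)].
With r = 0.0318 m, L = 0.1458 m, θ = 32°: √(L² − r² sin²θ) = 0.14482 m.
v = −0.0318·292.4·0.52992·[1 + 0.0318·0.84805/0.14482] = -5.8444 m/s.
|v| = 5.8444 m/s = 5844.4 mm/s.

5840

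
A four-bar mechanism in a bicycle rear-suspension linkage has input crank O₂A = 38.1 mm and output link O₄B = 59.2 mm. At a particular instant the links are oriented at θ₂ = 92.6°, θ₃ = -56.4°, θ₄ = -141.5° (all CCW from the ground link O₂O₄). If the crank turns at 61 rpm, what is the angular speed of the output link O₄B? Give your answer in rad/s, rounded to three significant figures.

2.13

ω₂ = 6.388 rad/s (from 61 rpm).
Differentiating the loop-closure r₂e^{iθ₂}+r₃e^{iθ₃}=r₁+r₄e^{iθ₄} gives r₂ω₂e^{iθ₂}+r₃ω₃e^{iθ₃}=r₄ω₄e^{iθ₄}.
Eliminating the other unknown: ω₄ = r₂ω₂ sin(θ₂−θ₃) / [r₄ sin(θ₄−θ₃)].
Numerator sine = +0.51504; denominator sine = -0.99635.
Result = 0.0381·6.388·(+0.51504) / (0.0592·(-0.99635)) = -2.1252 rad/s; magnitude 2.1252 rad/s.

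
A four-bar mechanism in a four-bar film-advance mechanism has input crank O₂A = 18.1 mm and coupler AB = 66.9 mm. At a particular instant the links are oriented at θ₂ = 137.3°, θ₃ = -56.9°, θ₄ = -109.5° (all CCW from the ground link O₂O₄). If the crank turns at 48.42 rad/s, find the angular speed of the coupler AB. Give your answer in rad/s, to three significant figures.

ω₂ = 48.42 rad/s
Differentiating the loop-closure r₂e^{iθ₂}+r₃e^{iθ₃}=r₁+r₄e^{iθ₄} gives r₂ω₂e^{iθ₂}+r₃ω₃e^{iθ₃}=r₄ω₄e^{iθ₄}.
Eliminating the other unknown: ω₃ = r₂ω₂ sin(θ₄−θ₂) / [r₃ sin(θ₃−θ₄)].
Numerator sine = +0.91914; denominator sine = +0.79441.
Result = 0.0181·48.42·(+0.91914) / (0.0669·(+0.79441)) = +15.157 rad/s; magnitude 15.157 rad/s.

15.2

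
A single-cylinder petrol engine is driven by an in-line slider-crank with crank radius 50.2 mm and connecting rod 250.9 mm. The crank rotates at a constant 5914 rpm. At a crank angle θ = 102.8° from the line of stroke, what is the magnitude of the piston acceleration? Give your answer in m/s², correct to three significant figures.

ω = 2π·5914/60 = 619.3 rad/s
x(θ) = r cosθ + √(L² − r² sin²θ); with ω constant, a = ω²·d²x/dθ².
d²x/dθ² = −r cosθ − r²(cos2θ)/√u − r⁴ sin²2θ/(4u^{3/2}),  u = L² − r² sin²θ = 0.0605545 m².
Substituting r = 0.0502 m, L = 0.2509 m, θ = 102.8°: d²x/dθ² = +0.020337 m.
a = ω²·d²x/dθ² = (619.3)²·(+0.020337) = +7800.3 m/s²;  |a| = 7800.3 m/s².

7800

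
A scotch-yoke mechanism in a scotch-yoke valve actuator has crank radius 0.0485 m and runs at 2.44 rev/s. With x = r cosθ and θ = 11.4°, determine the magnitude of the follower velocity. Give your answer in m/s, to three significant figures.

ω = 15.33 rad/s (from 2.44 rev/s).
x = r cosθ ⇒ ẋ = −rω sinθ.
|v| = rω|sinθ| = 0.0485·15.33·|sin 11.4°| = 0.14697 m/s.

0.147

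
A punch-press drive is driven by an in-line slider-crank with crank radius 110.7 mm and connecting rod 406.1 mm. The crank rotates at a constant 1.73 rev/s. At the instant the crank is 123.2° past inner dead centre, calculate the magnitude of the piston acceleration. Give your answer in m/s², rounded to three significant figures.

ω = 2π·1.73 = 10.87 rad/s
x(θ) = r cosθ + √(L² − r² sin²θ); with ω constant, a = ω²·d²x/dθ².
d²x/dθ² = −r cosθ − r²(cos2θ)/√u − r⁴ sin²2θ/(4u^{3/2}),  u = L² − r² sin²θ = 0.156337 m².
Substituting r = 0.1107 m, L = 0.4061 m, θ = 123.2°: d²x/dθ² = +0.072513 m.
a = ω²·d²x/dθ² = (10.87)²·(+0.072513) = +8.5678 m/s²;  |a| = 8.5678 m/s².

8.57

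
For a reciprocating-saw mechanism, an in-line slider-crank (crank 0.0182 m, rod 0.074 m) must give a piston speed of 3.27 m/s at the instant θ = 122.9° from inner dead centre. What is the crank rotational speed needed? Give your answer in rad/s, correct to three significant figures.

248

For an in-line slider-crank, |v_piston| = rω|sinθ|·[1 + r cosθ/√(L² − r² sin²θ)].
With r = 0.0182 m, L = 0.074 m, θ = 122.9°: the bracketed kinematic factor |dx/dθ| = 0.013195 m.
ω = v/|dx/dθ| = 3.27/0.013195 = 247.83 rad/s.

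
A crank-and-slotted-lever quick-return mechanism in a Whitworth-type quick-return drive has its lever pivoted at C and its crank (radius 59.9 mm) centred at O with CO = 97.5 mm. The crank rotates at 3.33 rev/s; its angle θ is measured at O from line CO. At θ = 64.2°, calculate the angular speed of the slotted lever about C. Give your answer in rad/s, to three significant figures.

7.06

ω = 20.92 rad/s (from 3.33 rev/s).
Crank pin A relative to C: A = (d + r cosθ, r sinθ); lever angle φ = atan2(r sinθ, d + r cosθ).
Differentiating tanφ: φ̇ = rω(d cosθ + r)/(d² + r² + 2dr cosθ).
d² + r² + 2dr cosθ = |CA|² = 0.018178 m²;  d cosθ + r = +0.10234 m.
|ω_lever| = |0.0599·20.92·+0.10234| / 0.018178 = 7.0555 rad/s.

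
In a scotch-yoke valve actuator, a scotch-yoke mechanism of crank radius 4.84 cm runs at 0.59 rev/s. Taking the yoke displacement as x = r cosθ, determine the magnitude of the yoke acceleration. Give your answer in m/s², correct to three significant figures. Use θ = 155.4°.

0.605

ω = 3.707 rad/s (from 0.59 rev/s).
x = r cosθ ⇒ ẍ = −rω² cosθ (ω constant).
|a| = rω²|cosθ| = 0.0484·(3.707)²·|cos 155.4°| = 0.60476 m/s².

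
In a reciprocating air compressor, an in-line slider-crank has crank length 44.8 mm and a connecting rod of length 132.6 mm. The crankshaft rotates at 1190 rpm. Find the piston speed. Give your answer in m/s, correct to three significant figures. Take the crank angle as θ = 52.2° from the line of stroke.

ω = 2π·1190/60 = 124.6 rad/s
For an in-line slider-crank, x = r cosθ + √(L² − r² sin²θ), so v = −rω sinθ·[1 + r cosθ/√(L² − r² sin²θ)].
With r = 0.0448 m, L = 0.1326 m, θ = 52.2°: √(L² − r² sin²θ) = 0.12779 m.
v = −0.0448·124.6·0.79016·[1 + 0.0448·0.61291/0.12779] = -5.3592 m/s.
|v| = 5.3592 m/s.

5.36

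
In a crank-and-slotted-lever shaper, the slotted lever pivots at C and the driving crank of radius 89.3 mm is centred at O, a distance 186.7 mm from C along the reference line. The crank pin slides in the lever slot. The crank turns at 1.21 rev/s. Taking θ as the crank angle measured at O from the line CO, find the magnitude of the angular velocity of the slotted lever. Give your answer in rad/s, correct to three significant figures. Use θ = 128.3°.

ω = 7.603 rad/s (from 1.21 rev/s).
Crank pin A relative to C: A = (d + r cosθ, r sinθ); lever angle φ = atan2(r sinθ, d + r cosθ).
Differentiating tanφ: φ̇ = rω(d cosθ + r)/(d² + r² + 2dr cosθ).
d² + r² + 2dr cosθ = |CA|² = 0.0221651 m²;  d cosθ + r = -0.026413 m.
|ω_lever| = |0.0893·7.603·-0.026413| / 0.0221651 = 0.80902 rad/s.

0.809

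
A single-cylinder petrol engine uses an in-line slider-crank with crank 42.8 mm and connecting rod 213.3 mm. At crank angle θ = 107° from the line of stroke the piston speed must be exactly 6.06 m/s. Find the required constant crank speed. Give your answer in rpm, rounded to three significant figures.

For an in-line slider-crank, |v_piston| = rω|sinθ|·[1 + r cosθ/√(L² − r² sin²θ)].
With r = 0.0428 m, L = 0.2133 m, θ = 107°: the bracketed kinematic factor |dx/dθ| = 0.038483 m.
ω = v/|dx/dθ| = 6.06/0.038483 = 157.47 rad/s.
N = 60ω/(2π) = 1503.7 rpm.

1500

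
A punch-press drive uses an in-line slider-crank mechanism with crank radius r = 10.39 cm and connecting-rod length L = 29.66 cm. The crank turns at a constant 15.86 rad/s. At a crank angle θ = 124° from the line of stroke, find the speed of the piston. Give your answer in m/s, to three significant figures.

1.09

ω = 15.86 rad/s
For an in-line slider-crank, x = r cosθ + √(L² − r² sin²θ), so v = −rω sinθ·[1 + r cosθ/√(L² − r² sin²θ)].
With r = 0.1039 m, L = 0.2966 m, θ = 124°: √(L² − r² sin²θ) = 0.28382 m.
v = −0.1039·15.86·0.82904·[1 + 0.1039·-0.55919/0.28382] = -1.0865 m/s.
|v| = 1.0865 m/s.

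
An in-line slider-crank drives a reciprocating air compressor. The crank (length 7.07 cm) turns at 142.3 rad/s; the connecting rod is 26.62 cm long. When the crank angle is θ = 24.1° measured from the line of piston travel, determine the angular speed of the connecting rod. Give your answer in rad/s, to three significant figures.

ω = 142.3 rad/s
The rod makes angle φ with the slider axis where L sinφ = r sinθ; differentiating, L cosφ·φ̇ = r ω cosθ.
L cosφ = √(L² − r² sin²θ) = 0.26463 m.
|ω_rod| = r ω |cosθ| / √(L² − r² sin²θ) = 0.0707·142.3·0.91283/0.26463 = 34.704 rad/s.

34.7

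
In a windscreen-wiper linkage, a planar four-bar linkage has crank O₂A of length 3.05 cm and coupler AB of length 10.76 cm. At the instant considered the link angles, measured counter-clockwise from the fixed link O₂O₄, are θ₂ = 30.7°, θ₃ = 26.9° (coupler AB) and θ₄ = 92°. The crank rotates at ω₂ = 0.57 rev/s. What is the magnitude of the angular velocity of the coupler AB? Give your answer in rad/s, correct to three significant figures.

ω₂ = 3.581 rad/s (from 0.57 rev/s).
Differentiating the loop-closure r₂e^{iθ₂}+r₃e^{iθ₃}=r₁+r₄e^{iθ₄} gives r₂ω₂e^{iθ₂}+r₃ω₃e^{iθ₃}=r₄ω₄e^{iθ₄}.
Eliminating the other unknown: ω₃ = r₂ω₂ sin(θ₄−θ₂) / [r₃ sin(θ₃−θ₄)].
Numerator sine = +0.87715; denominator sine = -0.90704.
Result = 0.0305·3.581·(+0.87715) / (0.1076·(-0.90704)) = -0.98172 rad/s; magnitude 0.98172 rad/s.

0.982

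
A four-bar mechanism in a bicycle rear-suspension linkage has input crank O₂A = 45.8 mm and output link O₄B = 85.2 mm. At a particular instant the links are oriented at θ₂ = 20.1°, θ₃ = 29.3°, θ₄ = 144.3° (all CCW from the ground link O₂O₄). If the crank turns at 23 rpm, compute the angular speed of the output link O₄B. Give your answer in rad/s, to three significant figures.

0.228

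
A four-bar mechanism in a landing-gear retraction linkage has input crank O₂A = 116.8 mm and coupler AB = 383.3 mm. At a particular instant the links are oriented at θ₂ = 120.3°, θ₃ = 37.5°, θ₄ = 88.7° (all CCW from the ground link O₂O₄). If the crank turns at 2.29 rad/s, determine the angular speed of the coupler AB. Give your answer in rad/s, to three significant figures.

0.469

ω₂ = 2.29 rad/s
Differentiating the loop-closure r₂e^{iθ₂}+r₃e^{iθ₃}=r₁+r₄e^{iθ₄} gives r₂ω₂e^{iθ₂}+r₃ω₃e^{iθ₃}=r₄ω₄e^{iθ₄}.
Eliminating the other unknown: ω₃ = r₂ω₂ sin(θ₄−θ₂) / [r₃ sin(θ₃−θ₄)].
Numerator sine = -0.52399; denominator sine = -0.77934.
Result = 0.1168·2.29·(-0.52399) / (0.3833·(-0.77934)) = +0.46917 rad/s; magnitude 0.46917 rad/s.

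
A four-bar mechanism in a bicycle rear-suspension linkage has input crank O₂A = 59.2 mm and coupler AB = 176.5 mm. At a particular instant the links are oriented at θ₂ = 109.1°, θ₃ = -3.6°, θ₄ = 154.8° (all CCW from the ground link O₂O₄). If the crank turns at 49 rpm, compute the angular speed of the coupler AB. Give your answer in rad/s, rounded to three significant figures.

3.35

ω₂ = 5.131 rad/s (from 49 rpm).
Differentiating the loop-closure r₂e^{iθ₂}+r₃e^{iθ₃}=r₁+r₄e^{iθ₄} gives r₂ω₂e^{iθ₂}+r₃ω₃e^{iθ₃}=r₄ω₄e^{iθ₄}.
Eliminating the other unknown: ω₃ = r₂ω₂ sin(θ₄−θ₂) / [r₃ sin(θ₃−θ₄)].
Numerator sine = +0.71569; denominator sine = -0.36812.
Result = 0.0592·5.131·(+0.71569) / (0.1765·(-0.36812)) = -3.3461 rad/s; magnitude 3.3461 rad/s.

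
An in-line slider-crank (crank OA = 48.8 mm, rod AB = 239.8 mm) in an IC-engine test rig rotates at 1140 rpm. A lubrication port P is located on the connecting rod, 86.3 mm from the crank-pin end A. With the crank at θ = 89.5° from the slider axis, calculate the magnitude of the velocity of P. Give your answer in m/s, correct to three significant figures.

5.83

ω = 119.4 rad/s.  Crank-pin speed |V_A| = rω = 5.8258 m/s, perpendicular to OA.
Rod angle: sinφ = −(r/L) sinθ ⇒ φ = -11.741°; ω_rod = −rω cosθ/√(L²−r²sin²θ) = -0.21654 rad/s.
V_P = V_A + ω_rod × AP, with AP = 0.0863 m along the rod.
Components: V_Px = −rω sinθ − a·ω_rod·sinφ = -5.8294 m/s;  V_Py = rω cosθ + a·ω_rod·cosφ = +0.032543 m/s.
|V_P| = √(V_Px² + V_Py²) = 5.8294 m/s.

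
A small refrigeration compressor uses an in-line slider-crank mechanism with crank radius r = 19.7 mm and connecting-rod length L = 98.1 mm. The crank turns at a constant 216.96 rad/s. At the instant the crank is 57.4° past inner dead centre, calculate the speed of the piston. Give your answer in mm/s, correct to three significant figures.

4000

ω = 217 rad/s
For an in-line slider-crank, x = r cosθ + √(L² − r² sin²θ), so v = −rω sinθ·[1 + r cosθ/√(L² − r² sin²θ)].
With r = 0.0197 m, L = 0.0981 m, θ = 57.4°: √(L² − r² sin²θ) = 0.096686 m.
v = −0.0197·217·0.84245·[1 + 0.0197·0.53877/0.096686] = -3.996 m/s.
|v| = 3.996 m/s = 3996 mm/s.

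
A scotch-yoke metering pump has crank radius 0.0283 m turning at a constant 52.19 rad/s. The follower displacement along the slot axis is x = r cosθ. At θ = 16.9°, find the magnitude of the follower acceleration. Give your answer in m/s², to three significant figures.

73.8

ω = 52.19 rad/s
x = r cosθ ⇒ ẍ = −rω² cosθ (ω constant).
|a| = rω²|cosθ| = 0.0283·(52.19)²·|cos 16.9°| = 73.754 m/s².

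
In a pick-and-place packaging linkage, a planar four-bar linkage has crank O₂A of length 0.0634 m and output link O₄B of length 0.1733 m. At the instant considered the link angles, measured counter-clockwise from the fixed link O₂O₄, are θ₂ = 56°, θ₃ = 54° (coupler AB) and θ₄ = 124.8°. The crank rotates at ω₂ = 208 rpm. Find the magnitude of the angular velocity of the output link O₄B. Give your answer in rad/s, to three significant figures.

0.294

ω₂ = 21.78 rad/s (from 208 rpm).
Differentiating the loop-closure r₂e^{iθ₂}+r₃e^{iθ₃}=r₁+r₄e^{iθ₄} gives r₂ω₂e^{iθ₂}+r₃ω₃e^{iθ₃}=r₄ω₄e^{iθ₄}.
Eliminating the other unknown: ω₄ = r₂ω₂ sin(θ₂−θ₃) / [r₄ sin(θ₄−θ₃)].
Numerator sine = +0.03490; denominator sine = +0.94438.
Result = 0.0634·21.78·(+0.03490) / (0.1733·(+0.94438)) = +0.29448 rad/s; magnitude 0.29448 rad/s.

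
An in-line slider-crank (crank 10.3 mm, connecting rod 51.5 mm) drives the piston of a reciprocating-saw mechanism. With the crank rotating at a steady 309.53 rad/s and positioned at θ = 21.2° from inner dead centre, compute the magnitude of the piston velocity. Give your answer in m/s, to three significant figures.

ω = 309.5 rad/s
For an in-line slider-crank, x = r cosθ + √(L² − r² sin²θ), so v = −rω sinθ·[1 + r cosθ/√(L² − r² sin²θ)].
With r = 0.0103 m, L = 0.0515 m, θ = 21.2°: √(L² − r² sin²θ) = 0.051365 m.
v = −0.0103·309.5·0.36162·[1 + 0.0103·0.93232/0.051365] = -1.3685 m/s.
|v| = 1.3685 m/s.

1.37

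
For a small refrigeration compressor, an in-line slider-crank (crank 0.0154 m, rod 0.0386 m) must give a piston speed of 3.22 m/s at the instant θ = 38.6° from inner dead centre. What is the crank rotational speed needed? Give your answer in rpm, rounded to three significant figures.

For an in-line slider-crank, |v_piston| = rω|sinθ|·[1 + r cosθ/√(L² − r² sin²θ)].
With r = 0.0154 m, L = 0.0386 m, θ = 38.6°: the bracketed kinematic factor |dx/dθ| = 0.012701 m.
ω = v/|dx/dθ| = 3.22/0.012701 = 253.53 rad/s.
N = 60ω/(2π) = 2421 rpm.

2420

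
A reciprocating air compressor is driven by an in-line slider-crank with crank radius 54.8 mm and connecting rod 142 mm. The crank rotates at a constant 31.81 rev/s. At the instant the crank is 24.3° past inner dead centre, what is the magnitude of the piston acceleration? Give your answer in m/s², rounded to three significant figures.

2580

ω = 2π·31.8 = 199.9 rad/s
x(θ) = r cosθ + √(L² − r² sin²θ); with ω constant, a = ω²·d²x/dθ².
d²x/dθ² = −r cosθ − r²(cos2θ)/√u − r⁴ sin²2θ/(4u^{3/2}),  u = L² − r² sin²θ = 0.0196555 m².
Substituting r = 0.0548 m, L = 0.142 m, θ = 24.3°: d²x/dθ² = -0.064571 m.
a = ω²·d²x/dθ² = (199.9)²·(-0.064571) = -2579.4 m/s²;  |a| = 2579.4 m/s².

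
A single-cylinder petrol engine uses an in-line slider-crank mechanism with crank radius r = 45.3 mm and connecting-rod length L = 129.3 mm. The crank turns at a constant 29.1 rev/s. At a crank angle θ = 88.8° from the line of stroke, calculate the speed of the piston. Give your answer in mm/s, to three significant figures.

ω = 2π·29.1 = 182.8 rad/s
For an in-line slider-crank, x = r cosθ + √(L² − r² sin²θ), so v = −rω sinθ·[1 + r cosθ/√(L² − r² sin²θ)].
With r = 0.0453 m, L = 0.1293 m, θ = 88.8°: √(L² − r² sin²θ) = 0.12111 m.
v = −0.0453·182.8·0.99978·[1 + 0.0453·0.02094/0.12111] = -8.3457 m/s.
|v| = 8.3457 m/s = 8345.7 mm/s.

8350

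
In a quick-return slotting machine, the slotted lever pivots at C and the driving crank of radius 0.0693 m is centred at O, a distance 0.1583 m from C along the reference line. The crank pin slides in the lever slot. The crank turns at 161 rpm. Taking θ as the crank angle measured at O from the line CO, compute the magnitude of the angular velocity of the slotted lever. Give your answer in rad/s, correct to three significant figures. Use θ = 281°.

3.41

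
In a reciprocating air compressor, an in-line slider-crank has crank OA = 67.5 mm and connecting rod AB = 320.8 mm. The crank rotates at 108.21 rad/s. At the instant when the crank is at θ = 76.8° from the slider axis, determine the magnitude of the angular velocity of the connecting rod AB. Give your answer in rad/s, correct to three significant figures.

ω = 108.2 rad/s
The rod makes angle φ with the slider axis where L sinφ = r sinθ; differentiating, L cosφ·φ̇ = r ω cosθ.
L cosφ = √(L² − r² sin²θ) = 0.314 m.
|ω_rod| = r ω |cosθ| / √(L² − r² sin²θ) = 0.0675·108.2·0.22835/0.314 = 5.3119 rad/s.

5.31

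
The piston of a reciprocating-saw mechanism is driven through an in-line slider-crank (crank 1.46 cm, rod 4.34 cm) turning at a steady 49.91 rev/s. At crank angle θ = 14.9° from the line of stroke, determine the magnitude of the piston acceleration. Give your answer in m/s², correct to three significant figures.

ω = 2π·49.9 = 313.6 rad/s
x(θ) = r cosθ + √(L² − r² sin²θ); with ω constant, a = ω²·d²x/dθ².
d²x/dθ² = −r cosθ − r²(cos2θ)/√u − r⁴ sin²2θ/(4u^{3/2}),  u = L² − r² sin²θ = 0.00186947 m².
Substituting r = 0.0146 m, L = 0.0434 m, θ = 14.9°: d²x/dθ² = -0.018422 m.
a = ω²·d²x/dθ² = (313.6)²·(-0.018422) = -1811.6 m/s²;  |a| = 1811.6 m/s².

1810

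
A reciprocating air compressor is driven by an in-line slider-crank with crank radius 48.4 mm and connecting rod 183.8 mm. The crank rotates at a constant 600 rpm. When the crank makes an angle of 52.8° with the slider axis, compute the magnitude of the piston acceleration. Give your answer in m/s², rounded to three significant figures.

103

ω = 2π·600/60 = 62.83 rad/s
x(θ) = r cosθ + √(L² − r² sin²θ); with ω constant, a = ω²·d²x/dθ².
d²x/dθ² = −r cosθ − r²(cos2θ)/√u − r⁴ sin²2θ/(4u^{3/2}),  u = L² − r² sin²θ = 0.0322962 m².
Substituting r = 0.0484 m, L = 0.1838 m, θ = 52.8°: d²x/dθ² = -0.025976 m.
a = ω²·d²x/dθ² = (62.83)²·(-0.025976) = -102.55 m/s²;  |a| = 102.55 m/s².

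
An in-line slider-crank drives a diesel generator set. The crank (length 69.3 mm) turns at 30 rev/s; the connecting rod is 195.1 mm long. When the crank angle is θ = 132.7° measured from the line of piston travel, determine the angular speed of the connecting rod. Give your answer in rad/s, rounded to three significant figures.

47.0

ω = 188.5 rad/s (converted from 30 rev/s).
The rod makes angle φ with the slider axis where L sinφ = r sinθ; differentiating, L cosφ·φ̇ = r ω cosθ.
L cosφ = √(L² − r² sin²θ) = 0.18834 m.
|ω_rod| = r ω |cosθ| / √(L² − r² sin²θ) = 0.0693·188.5·0.67816/0.18834 = 47.036 rad/s.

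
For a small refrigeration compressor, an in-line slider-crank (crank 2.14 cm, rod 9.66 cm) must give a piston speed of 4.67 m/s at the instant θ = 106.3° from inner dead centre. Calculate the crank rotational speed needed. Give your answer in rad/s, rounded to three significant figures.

243

For an in-line slider-crank, |v_piston| = rω|sinθ|·[1 + r cosθ/√(L² − r² sin²θ)].
With r = 0.0214 m, L = 0.0966 m, θ = 106.3°: the bracketed kinematic factor |dx/dθ| = 0.019233 m.
ω = v/|dx/dθ| = 4.67/0.019233 = 242.81 rad/s.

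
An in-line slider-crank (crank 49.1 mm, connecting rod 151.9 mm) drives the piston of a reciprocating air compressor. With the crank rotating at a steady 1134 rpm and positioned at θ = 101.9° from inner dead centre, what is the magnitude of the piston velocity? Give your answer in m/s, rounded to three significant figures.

5.30

ω = 2π·1134/60 = 118.8 rad/s
For an in-line slider-crank, x = r cosθ + √(L² − r² sin²θ), so v = −rω sinθ·[1 + r cosθ/√(L² − r² sin²θ)].
With r = 0.0491 m, L = 0.1519 m, θ = 101.9°: √(L² − r² sin²θ) = 0.1441 m.
v = −0.0491·118.8·0.97851·[1 + 0.0491·-0.20620/0.1441] = -5.3046 m/s.
|v| = 5.3046 m/s.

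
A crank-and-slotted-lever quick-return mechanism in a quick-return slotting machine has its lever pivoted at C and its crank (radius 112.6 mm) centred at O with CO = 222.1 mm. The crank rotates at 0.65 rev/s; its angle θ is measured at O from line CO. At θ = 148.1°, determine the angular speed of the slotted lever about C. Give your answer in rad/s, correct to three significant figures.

1.79

ω = 4.084 rad/s (from 0.65 rev/s).
Crank pin A relative to C: A = (d + r cosθ, r sinθ); lever angle φ = atan2(r sinθ, d + r cosθ).
Differentiating tanφ: φ̇ = rω(d cosθ + r)/(d² + r² + 2dr cosθ).
d² + r² + 2dr cosθ = |CA|² = 0.0195442 m²;  d cosθ + r = -0.075957 m.
|ω_lever| = |0.1126·4.084·-0.075957| / 0.0195442 = 1.7872 rad/s.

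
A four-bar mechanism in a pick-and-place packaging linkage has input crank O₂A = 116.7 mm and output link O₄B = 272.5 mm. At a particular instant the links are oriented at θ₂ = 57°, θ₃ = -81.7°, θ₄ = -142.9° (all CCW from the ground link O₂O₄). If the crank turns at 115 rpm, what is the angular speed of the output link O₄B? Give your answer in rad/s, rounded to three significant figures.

ω₂ = 12.04 rad/s (from 115 rpm).
Differentiating the loop-closure r₂e^{iθ₂}+r₃e^{iθ₃}=r₁+r₄e^{iθ₄} gives r₂ω₂e^{iθ₂}+r₃ω₃e^{iθ₃}=r₄ω₄e^{iθ₄}.
Eliminating the other unknown: ω₄ = r₂ω₂ sin(θ₂−θ₃) / [r₄ sin(θ₄−θ₃)].
Numerator sine = +0.66000; denominator sine = -0.87631.
Result = 0.1167·12.04·(+0.66000) / (0.2725·(-0.87631)) = -3.8844 rad/s; magnitude 3.8844 rad/s.

3.88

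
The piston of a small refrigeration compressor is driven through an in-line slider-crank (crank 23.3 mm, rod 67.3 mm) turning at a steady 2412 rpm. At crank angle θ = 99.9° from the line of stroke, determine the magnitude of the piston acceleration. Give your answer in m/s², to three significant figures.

769

ω = 2π·2412/60 = 252.6 rad/s
x(θ) = r cosθ + √(L² − r² sin²θ); with ω constant, a = ω²·d²x/dθ².
d²x/dθ² = −r cosθ − r²(cos2θ)/√u − r⁴ sin²2θ/(4u^{3/2}),  u = L² − r² sin²θ = 0.00400245 m².
Substituting r = 0.0233 m, L = 0.0673 m, θ = 99.9°: d²x/dθ² = +0.012046 m.
a = ω²·d²x/dθ² = (252.6)²·(+0.012046) = +768.55 m/s²;  |a| = 768.55 m/s².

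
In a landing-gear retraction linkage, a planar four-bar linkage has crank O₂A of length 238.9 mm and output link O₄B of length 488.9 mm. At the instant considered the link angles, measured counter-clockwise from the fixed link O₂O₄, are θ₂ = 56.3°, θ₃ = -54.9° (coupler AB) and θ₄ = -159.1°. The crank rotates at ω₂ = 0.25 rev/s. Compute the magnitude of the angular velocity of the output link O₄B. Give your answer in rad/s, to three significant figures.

ω₂ = 1.571 rad/s (from 0.25 rev/s).
Differentiating the loop-closure r₂e^{iθ₂}+r₃e^{iθ₃}=r₁+r₄e^{iθ₄} gives r₂ω₂e^{iθ₂}+r₃ω₃e^{iθ₃}=r₄ω₄e^{iθ₄}.
Eliminating the other unknown: ω₄ = r₂ω₂ sin(θ₂−θ₃) / [r₄ sin(θ₄−θ₃)].
Numerator sine = +0.93232; denominator sine = -0.96945.
Result = 0.2389·1.571·(+0.93232) / (0.4889·(-0.96945)) = -0.73818 rad/s; magnitude 0.73818 rad/s.

0.738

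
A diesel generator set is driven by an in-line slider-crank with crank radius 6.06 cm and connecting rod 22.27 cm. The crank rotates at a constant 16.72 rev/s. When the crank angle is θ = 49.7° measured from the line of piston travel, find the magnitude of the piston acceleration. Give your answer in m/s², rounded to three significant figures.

406

ω = 2π·16.7 = 105.1 rad/s
x(θ) = r cosθ + √(L² − r² sin²θ); with ω constant, a = ω²·d²x/dθ².
d²x/dθ² = −r cosθ − r²(cos2θ)/√u − r⁴ sin²2θ/(4u^{3/2}),  u = L² − r² sin²θ = 0.0474592 m².
Substituting r = 0.0606 m, L = 0.2227 m, θ = 49.7°: d²x/dθ² = -0.03676 m.
a = ω²·d²x/dθ² = (105.1)²·(-0.03676) = -405.7 m/s²;  |a| = 405.7 m/s².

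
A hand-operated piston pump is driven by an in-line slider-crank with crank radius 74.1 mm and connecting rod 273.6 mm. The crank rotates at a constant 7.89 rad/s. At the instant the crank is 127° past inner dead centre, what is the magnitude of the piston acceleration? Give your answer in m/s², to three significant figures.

ω = 7.89 rad/s
x(θ) = r cosθ + √(L² − r² sin²θ); with ω constant, a = ω²·d²x/dθ².
d²x/dθ² = −r cosθ − r²(cos2θ)/√u − r⁴ sin²2θ/(4u^{3/2}),  u = L² − r² sin²θ = 0.0713548 m².
Substituting r = 0.0741 m, L = 0.2736 m, θ = 127°: d²x/dθ² = +0.049895 m.
a = ω²·d²x/dθ² = (7.89)²·(+0.049895) = +3.1061 m/s²;  |a| = 3.1061 m/s².

3.11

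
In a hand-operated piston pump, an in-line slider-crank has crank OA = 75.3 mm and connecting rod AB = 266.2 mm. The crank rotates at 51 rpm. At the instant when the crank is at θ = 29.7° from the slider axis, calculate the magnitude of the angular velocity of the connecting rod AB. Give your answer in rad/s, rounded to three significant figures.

ω = 5.341 rad/s (converted from 51 rpm).
The rod makes angle φ with the slider axis where L sinφ = r sinθ; differentiating, L cosφ·φ̇ = r ω cosθ.
L cosφ = √(L² − r² sin²θ) = 0.26357 m.
|ω_rod| = r ω |cosθ| / √(L² − r² sin²θ) = 0.0753·5.341·0.86863/0.26357 = 1.3253 rad/s.

1.33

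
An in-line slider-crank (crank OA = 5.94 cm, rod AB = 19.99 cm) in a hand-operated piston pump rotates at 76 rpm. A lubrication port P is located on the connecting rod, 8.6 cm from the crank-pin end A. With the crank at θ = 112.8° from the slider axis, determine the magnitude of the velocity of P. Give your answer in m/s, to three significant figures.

ω = 7.959 rad/s.  Crank-pin speed |V_A| = rω = 0.47275 m/s, perpendicular to OA.
Rod angle: sinφ = −(r/L) sinθ ⇒ φ = -15.898°; ω_rod = −rω cosθ/√(L²−r²sin²θ) = +0.95289 rad/s.
V_P = V_A + ω_rod × AP, with AP = 0.086 m along the rod.
Components: V_Px = −rω sinθ − a·ω_rod·sinφ = -0.41336 m/s;  V_Py = rω cosθ + a·ω_rod·cosφ = -0.10438 m/s.
|V_P| = √(V_Px² + V_Py²) = 0.42634 m/s.

0.426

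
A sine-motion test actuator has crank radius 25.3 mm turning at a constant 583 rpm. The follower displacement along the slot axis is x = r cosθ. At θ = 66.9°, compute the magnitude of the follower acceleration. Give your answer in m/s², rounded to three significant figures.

ω = 61.05 rad/s (from 583 rpm).
x = r cosθ ⇒ ẍ = −rω² cosθ (ω constant).
|a| = rω²|cosθ| = 0.0253·(61.05)²·|cos 66.9°| = 36.998 m/s².

37.0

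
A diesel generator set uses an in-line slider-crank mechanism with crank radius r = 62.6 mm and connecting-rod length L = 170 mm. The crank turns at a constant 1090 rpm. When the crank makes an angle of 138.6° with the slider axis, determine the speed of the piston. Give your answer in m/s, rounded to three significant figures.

3.38

ω = 2π·1090/60 = 114.1 rad/s
For an in-line slider-crank, x = r cosθ + √(L² − r² sin²θ), so v = −rω sinθ·[1 + r cosθ/√(L² − r² sin²θ)].
With r = 0.0626 m, L = 0.17 m, θ = 138.6°: √(L² − r² sin²θ) = 0.16488 m.
v = −0.0626·114.1·0.66131·[1 + 0.0626·-0.75011/0.16488] = -3.3796 m/s.
|v| = 3.3796 m/s.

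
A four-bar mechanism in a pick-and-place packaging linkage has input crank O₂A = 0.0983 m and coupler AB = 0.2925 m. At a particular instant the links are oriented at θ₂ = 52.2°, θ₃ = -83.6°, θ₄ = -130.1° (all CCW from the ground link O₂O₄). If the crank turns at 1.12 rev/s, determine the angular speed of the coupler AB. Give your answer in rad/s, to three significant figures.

ω₂ = 7.037 rad/s (from 1.12 rev/s).
Differentiating the loop-closure r₂e^{iθ₂}+r₃e^{iθ₃}=r₁+r₄e^{iθ₄} gives r₂ω₂e^{iθ₂}+r₃ω₃e^{iθ₃}=r₄ω₄e^{iθ₄}.
Eliminating the other unknown: ω₃ = r₂ω₂ sin(θ₄−θ₂) / [r₃ sin(θ₃−θ₄)].
Numerator sine = +0.04013; denominator sine = +0.72537.
Result = 0.0983·7.037·(+0.04013) / (0.2925·(+0.72537)) = +0.13084 rad/s; magnitude 0.13084 rad/s.

0.131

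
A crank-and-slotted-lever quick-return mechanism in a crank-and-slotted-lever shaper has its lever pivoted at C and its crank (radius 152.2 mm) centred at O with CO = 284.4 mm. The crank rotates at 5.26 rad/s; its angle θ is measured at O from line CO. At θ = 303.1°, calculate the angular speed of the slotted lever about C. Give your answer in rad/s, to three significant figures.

1.63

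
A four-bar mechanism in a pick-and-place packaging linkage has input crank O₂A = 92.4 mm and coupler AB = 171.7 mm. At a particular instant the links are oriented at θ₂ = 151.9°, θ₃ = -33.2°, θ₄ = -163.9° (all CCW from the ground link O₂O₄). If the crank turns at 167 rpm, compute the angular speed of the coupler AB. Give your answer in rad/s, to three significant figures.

ω₂ = 17.49 rad/s (from 167 rpm).
Differentiating the loop-closure r₂e^{iθ₂}+r₃e^{iθ₃}=r₁+r₄e^{iθ₄} gives r₂ω₂e^{iθ₂}+r₃ω₃e^{iθ₃}=r₄ω₄e^{iθ₄}.
Eliminating the other unknown: ω₃ = r₂ω₂ sin(θ₄−θ₂) / [r₃ sin(θ₃−θ₄)].
Numerator sine = +0.69717; denominator sine = +0.75813.
Result = 0.0924·17.49·(+0.69717) / (0.1717·(+0.75813)) = +8.6544 rad/s; magnitude 8.6544 rad/s.

8.65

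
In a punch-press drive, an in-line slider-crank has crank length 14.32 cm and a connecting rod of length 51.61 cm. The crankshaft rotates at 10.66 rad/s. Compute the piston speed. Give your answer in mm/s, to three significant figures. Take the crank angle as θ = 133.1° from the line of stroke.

899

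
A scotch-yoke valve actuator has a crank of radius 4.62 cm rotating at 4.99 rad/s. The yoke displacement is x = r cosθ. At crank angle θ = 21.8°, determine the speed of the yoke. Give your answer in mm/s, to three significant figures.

ω = 4.99 rad/s
x = r cosθ ⇒ ẋ = −rω sinθ.
|v| = rω|sinθ| = 0.0462·4.99·|sin 21.8°| = 0.085614 m/s = 85.614 mm/s.

85.6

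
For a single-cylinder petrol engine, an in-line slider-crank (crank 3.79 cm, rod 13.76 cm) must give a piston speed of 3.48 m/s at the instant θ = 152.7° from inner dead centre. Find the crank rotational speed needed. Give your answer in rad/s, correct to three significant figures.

266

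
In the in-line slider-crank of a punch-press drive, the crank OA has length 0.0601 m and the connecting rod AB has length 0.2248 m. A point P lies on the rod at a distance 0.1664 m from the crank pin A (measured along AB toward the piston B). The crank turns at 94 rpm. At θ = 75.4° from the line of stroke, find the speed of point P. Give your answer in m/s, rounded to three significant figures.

0.603

ω = 9.844 rad/s.  Crank-pin speed |V_A| = rω = 0.5916 m/s, perpendicular to OA.
Rod angle: sinφ = −(r/L) sinθ ⇒ φ = -14.994°; ω_rod = −rω cosθ/√(L²−r²sin²θ) = -0.68675 rad/s.
V_P = V_A + ω_rod × AP, with AP = 0.1664 m along the rod.
Components: V_Px = −rω sinθ − a·ω_rod·sinφ = -0.60207 m/s;  V_Py = rω cosθ + a·ω_rod·cosφ = +0.038741 m/s.
|V_P| = √(V_Px² + V_Py²) = 0.60331 m/s.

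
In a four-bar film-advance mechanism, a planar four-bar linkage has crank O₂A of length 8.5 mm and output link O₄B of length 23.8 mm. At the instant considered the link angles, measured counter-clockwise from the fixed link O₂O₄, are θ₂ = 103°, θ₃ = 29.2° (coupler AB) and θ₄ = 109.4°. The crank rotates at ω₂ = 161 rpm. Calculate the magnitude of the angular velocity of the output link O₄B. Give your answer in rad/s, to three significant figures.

ω₂ = 16.86 rad/s (from 161 rpm).
Differentiating the loop-closure r₂e^{iθ₂}+r₃e^{iθ₃}=r₁+r₄e^{iθ₄} gives r₂ω₂e^{iθ₂}+r₃ω₃e^{iθ₃}=r₄ω₄e^{iθ₄}.
Eliminating the other unknown: ω₄ = r₂ω₂ sin(θ₂−θ₃) / [r₄ sin(θ₄−θ₃)].
Numerator sine = +0.96029; denominator sine = +0.98541.
Result = 0.0085·16.86·(+0.96029) / (0.0238·(+0.98541)) = +5.8679 rad/s; magnitude 5.8679 rad/s.

5.87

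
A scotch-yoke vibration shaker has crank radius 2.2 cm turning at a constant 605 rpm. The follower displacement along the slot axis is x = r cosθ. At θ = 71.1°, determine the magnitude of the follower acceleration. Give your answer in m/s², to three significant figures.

ω = 63.36 rad/s (from 605 rpm).
x = r cosθ ⇒ ẍ = −rω² cosθ (ω constant).
|a| = rω²|cosθ| = 0.022·(63.36)²·|cos 71.1°| = 28.604 m/s².

28.6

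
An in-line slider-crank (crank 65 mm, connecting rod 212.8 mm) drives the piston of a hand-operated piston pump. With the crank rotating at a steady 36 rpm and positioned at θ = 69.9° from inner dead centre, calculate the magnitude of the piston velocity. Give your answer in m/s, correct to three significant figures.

ω = 2π·36/60 = 3.77 rad/s
For an in-line slider-crank, x = r cosθ + √(L² − r² sin²θ), so v = −rω sinθ·[1 + r cosθ/√(L² − r² sin²θ)].
With r = 0.065 m, L = 0.2128 m, θ = 69.9°: √(L² − r² sin²θ) = 0.20386 m.
v = −0.065·3.77·0.93909·[1 + 0.065·0.34366/0.20386] = -0.25534 m/s.
|v| = 0.25534 m/s.

0.255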